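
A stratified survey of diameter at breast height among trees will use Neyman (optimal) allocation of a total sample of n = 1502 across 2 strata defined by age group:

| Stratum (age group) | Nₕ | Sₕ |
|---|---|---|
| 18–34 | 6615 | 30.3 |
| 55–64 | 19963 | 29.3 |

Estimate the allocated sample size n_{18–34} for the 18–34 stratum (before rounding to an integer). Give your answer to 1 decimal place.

383.3

Neyman allocation: nₕ = n·NₕSₕ / Σⱼ NⱼSⱼ.
Σ NⱼSⱼ = 6615·30.3 + 19963·29.3 = 785350.4.
n_{18–34} = 1502·6615·30.3 / 785350.4 = 383.3.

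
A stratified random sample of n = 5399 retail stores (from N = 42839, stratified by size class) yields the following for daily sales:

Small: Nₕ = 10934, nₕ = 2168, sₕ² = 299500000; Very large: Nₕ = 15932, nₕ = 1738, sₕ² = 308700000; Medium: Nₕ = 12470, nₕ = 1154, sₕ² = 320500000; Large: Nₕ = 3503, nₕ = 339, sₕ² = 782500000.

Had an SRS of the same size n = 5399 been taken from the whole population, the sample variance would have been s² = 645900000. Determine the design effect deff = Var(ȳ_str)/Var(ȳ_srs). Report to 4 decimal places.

Var(ȳ_str) = Σ Wₕ²(1−fₕ)sₕ²/nₕ with Wₕ = Nₕ/42839:
  Small: (10934/42839)²·(1−2168/10934)·299500000/2168 = 7215.0515
  Very large: (15932/42839)²·(1−1738/15932)·308700000/1738 = 21886.852
  Medium: (12470/42839)²·(1−1154/12470)·320500000/1154 = 21355.167
  Large: (3503/42839)²·(1−339/3503)·782500000/339 = 13940.637
  → Var(ȳ_str) = 64397.708.
Var(ȳ_srs) = (1 − 5399/42839)·645900000/5399 = 104555.88.
deff = 64397.708 / 104555.88 = 0.6159.

0.6159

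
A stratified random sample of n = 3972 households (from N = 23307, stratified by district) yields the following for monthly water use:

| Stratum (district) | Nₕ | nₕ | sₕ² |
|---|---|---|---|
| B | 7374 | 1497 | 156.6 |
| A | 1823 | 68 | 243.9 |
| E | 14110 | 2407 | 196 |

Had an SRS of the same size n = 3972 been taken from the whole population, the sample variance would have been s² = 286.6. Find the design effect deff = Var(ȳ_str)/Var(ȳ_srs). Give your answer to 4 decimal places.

Var(ȳ_str) = Σ Wₕ²(1−fₕ)sₕ²/nₕ with Wₕ = Nₕ/23307:
  B: (7374/23307)²·(1−1497/7374)·156.6/1497 = 0.0083455705
  A: (1823/23307)²·(1−68/1823)·243.9/68 = 0.021124864
  E: (14110/23307)²·(1−2407/14110)·196/2407 = 0.024753206
  → Var(ȳ_str) = 0.054223641.
Var(ȳ_srs) = (1 − 3972/23307)·286.6/3972 = 0.059858351.
deff = 0.054223641 / 0.059858351 = 0.9059.

0.9059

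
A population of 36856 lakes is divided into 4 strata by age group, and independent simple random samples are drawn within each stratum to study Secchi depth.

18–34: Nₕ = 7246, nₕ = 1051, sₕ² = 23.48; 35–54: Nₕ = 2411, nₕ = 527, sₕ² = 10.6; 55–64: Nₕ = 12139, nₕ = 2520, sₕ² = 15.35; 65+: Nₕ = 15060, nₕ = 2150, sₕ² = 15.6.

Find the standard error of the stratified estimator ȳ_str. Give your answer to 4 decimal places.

0.0487

Var(ȳ_str) = Σₕ Wₕ²(1 − fₕ)sₕ²/nₕ with Wₕ = Nₕ/N, N = 36856.
18–34: Wₕ = 0.19660300; term = 0.19660300²·(1 − 0.14504554)·23.48/1051 = 7.3827578 × 10^-4.
35–54: Wₕ = 0.06541676; term = 0.06541676²·(1 − 0.21858150)·10.6/527 = 6.7260015 × 10^-5.
55–64: Wₕ = 0.32936293; term = 0.32936293²·(1 − 0.20759535)·15.35/2520 = 5.2360559 × 10^-4.
65+: Wₕ = 0.40861732; term = 0.40861732²·(1 − 0.14276228)·15.6/2150 = 0.0010385346.
Sum = 0.002367676.
SE = √(0.002367676) = 0.0487.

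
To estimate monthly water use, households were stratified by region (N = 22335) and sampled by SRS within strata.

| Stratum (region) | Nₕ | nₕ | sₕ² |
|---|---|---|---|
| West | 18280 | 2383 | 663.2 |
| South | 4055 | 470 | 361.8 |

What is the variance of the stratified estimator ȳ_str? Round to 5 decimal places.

Var(ȳ_str) = Σₕ Wₕ²(1 − fₕ)sₕ²/nₕ with Wₕ = Nₕ/N, N = 22335.
West: Wₕ = 0.81844638; term = 0.81844638²·(1 − 0.13036105)·663.2/2383 = 0.16212124.
South: Wₕ = 0.18155362; term = 0.18155362²·(1 − 0.11590629)·361.8/470 = 0.022432559.
Sum = 0.1845538.

0.18455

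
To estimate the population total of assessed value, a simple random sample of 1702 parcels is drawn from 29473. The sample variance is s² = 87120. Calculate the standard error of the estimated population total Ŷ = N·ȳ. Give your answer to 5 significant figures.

Var(Ŷ) = N²·Var(ȳ) = N²·(1 − n/N)·s²/n.
f = 1702/29473 = 0.05774777; Var(ȳ) = 0.94225223·87120/1702 = 48.230913.
Var(Ŷ) = 29473² · 48.230913 = 4.1896155 × 10^10.
SE(Ŷ) = √(4.1896155 × 10^10) = 204690.

204690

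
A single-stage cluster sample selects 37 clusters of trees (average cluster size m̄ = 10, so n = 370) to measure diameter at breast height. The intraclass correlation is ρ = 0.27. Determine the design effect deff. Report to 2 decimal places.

3.43

deff = 1 + (10 − 1)·0.27 = 1 + 2.43 = 3.43.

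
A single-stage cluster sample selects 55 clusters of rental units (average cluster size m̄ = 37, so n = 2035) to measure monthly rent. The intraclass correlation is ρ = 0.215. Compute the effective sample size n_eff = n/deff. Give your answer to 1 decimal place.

deff = 1 + (37 − 1)·0.215 = 1 + 7.74 = 8.74.
n_eff = 2035 / 8.74 = 232.8.

232.8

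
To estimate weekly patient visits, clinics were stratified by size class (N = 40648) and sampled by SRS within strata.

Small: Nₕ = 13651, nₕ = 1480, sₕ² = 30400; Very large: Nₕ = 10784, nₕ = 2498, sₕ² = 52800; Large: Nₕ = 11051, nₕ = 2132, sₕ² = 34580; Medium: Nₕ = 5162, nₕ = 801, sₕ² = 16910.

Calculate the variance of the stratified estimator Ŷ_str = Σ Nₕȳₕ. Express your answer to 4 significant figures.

Var(Ŷ_str) = Σₕ Nₕ²(1 − fₕ)sₕ²/nₕ.
Small: 13651²·(1 − 1480/13651)·30400/1480 = 3.4127352 × 10^9.
Very large: 10784²·(1 − 2498/10784)·52800/2498 = 1.8887144 × 10^9.
Large: 11051²·(1 − 2132/11051)·34580/2132 = 1.5986579 × 10^9.
Medium: 5162²·(1 − 801/5162)·16910/801 = 4.752424 × 10^8.
Sum = 7.3753499 × 10^9.

7.375 × 10^9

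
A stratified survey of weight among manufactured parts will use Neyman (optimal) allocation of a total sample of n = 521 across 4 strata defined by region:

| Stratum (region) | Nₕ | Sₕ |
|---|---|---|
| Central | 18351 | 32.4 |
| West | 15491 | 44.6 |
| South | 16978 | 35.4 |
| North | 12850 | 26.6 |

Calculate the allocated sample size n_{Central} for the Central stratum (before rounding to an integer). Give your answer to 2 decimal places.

139.02

Neyman allocation: nₕ = n·NₕSₕ / Σⱼ NⱼSⱼ.
Σ NⱼSⱼ = 18351·32.4 + 15491·44.6 + 16978·35.4 + 12850·26.6 = 2.2283022 × 10^6.
n_{Central} = 521·18351·32.4 / (2.2283022 × 10^6) = 139.02.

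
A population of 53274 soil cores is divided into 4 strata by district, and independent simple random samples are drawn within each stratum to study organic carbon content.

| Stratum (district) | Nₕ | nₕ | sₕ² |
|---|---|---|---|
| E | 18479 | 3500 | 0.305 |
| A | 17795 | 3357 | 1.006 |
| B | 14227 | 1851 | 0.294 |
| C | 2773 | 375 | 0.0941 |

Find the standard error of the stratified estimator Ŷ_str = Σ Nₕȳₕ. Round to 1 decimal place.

361.6

Var(Ŷ_str) = Σₕ Nₕ²(1 − fₕ)sₕ²/nₕ.
E: 18479²·(1 − 3500/18479)·0.305/3500 = 24120.876.
A: 17795²·(1 − 3357/17795)·1.006/3357 = 76993.076.
B: 14227²·(1 − 1851/14227)·0.294/1851 = 27966.27.
C: 2773²·(1 − 375/2773)·0.0941/375 = 1668.6198.
Sum = 130748.84.
SE = √(130748.84) = 361.6.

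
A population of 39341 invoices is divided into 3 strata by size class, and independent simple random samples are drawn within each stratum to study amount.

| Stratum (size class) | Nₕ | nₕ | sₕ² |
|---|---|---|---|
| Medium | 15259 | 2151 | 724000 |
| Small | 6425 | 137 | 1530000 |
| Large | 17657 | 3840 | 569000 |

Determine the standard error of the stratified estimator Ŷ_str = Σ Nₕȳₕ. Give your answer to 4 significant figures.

744800

Var(Ŷ_str) = Σₕ Nₕ²(1 − fₕ)sₕ²/nₕ.
Medium: 15259²·(1 − 2151/15259)·724000/2151 = 6.7322566 × 10^10.
Small: 6425²·(1 − 137/6425)·1530000/137 = 4.5118695 × 10^11.
Large: 17657²·(1 − 3840/17657)·569000/3840 = 3.6150284 × 10^10.
Sum = 5.546598 × 10^11.
SE = √(5.546598 × 10^11) = 744800.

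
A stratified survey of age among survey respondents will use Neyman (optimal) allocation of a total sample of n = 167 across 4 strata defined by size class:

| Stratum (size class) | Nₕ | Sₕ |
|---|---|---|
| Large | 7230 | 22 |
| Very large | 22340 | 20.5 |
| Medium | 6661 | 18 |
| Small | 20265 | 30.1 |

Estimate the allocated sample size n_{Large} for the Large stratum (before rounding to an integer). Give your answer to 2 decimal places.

19.72

Neyman allocation: nₕ = n·NₕSₕ / Σⱼ NⱼSⱼ.
Σ NⱼSⱼ = 7230·22 + 22340·20.5 + 6661·18 + 20265·30.1 = 1.3469045 × 10^6.
n_{Large} = 167·7230·22 / (1.3469045 × 10^6) = 19.72.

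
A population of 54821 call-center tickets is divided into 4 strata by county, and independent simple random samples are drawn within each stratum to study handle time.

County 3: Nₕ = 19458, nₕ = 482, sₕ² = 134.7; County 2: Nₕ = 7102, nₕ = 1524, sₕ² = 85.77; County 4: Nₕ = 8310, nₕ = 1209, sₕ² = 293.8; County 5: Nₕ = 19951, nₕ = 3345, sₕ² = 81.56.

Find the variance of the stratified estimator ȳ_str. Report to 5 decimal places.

Var(ȳ_str) = Σₕ Wₕ²(1 − fₕ)sₕ²/nₕ with Wₕ = Nₕ/N, N = 54821.
County 3: Wₕ = 0.35493698; term = 0.35493698²·(1 − 0.02477130)·134.7/482 = 0.034334405.
County 2: Wₕ = 0.12954890; term = 0.12954890²·(1 − 0.21458744)·85.77/1524 = 7.4184934 × 10^-4.
County 4: Wₕ = 0.15158425; term = 0.15158425²·(1 − 0.14548736)·293.8/1209 = 0.0047714692.
County 5: Wₕ = 0.36392988; term = 0.36392988²·(1 − 0.16766077)·81.56/3345 = 0.0026879234.
Sum = 0.042535647.

0.04254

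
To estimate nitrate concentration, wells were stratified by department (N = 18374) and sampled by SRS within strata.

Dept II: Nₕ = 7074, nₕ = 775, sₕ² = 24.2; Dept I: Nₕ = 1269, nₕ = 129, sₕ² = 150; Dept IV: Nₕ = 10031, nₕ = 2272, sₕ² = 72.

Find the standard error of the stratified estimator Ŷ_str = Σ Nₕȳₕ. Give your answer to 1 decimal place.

2353.7

Var(Ŷ_str) = Σₕ Nₕ²(1 − fₕ)sₕ²/nₕ.
Dept II: 7074²·(1 − 775/7074)·24.2/775 = 1.3913946 × 10^6.
Dept I: 1269²·(1 − 129/1269)·150/129 = 1.6821628 × 10^6.
Dept IV: 10031²·(1 − 2272/10031)·72/2272 = 2.4664604 × 10^6.
Sum = 5.5400178 × 10^6.
SE = √(5.5400178 × 10^6) = 2353.7.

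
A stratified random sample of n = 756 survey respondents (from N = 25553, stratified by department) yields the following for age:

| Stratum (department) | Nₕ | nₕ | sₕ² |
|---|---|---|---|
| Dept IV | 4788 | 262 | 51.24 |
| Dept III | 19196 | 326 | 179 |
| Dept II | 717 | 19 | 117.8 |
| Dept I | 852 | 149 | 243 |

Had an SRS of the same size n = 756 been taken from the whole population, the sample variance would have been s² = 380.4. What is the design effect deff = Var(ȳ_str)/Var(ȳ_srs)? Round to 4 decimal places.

Var(ȳ_str) = Σ Wₕ²(1−fₕ)sₕ²/nₕ with Wₕ = Nₕ/25553:
  Dept IV: (4788/25553)²·(1−262/4788)·51.24/262 = 0.0064907179
  Dept III: (19196/25553)²·(1−326/19196)·179/326 = 0.30460307
  Dept II: (717/25553)²·(1−19/717)·117.8/19 = 0.0047520662
  Dept I: (852/25553)²·(1−149/852)·243/149 = 0.0014959984
  → Var(ȳ_str) = 0.31734185.
Var(ȳ_srs) = (1 − 756/25553)·380.4/756 = 0.4882879.
deff = 0.31734185 / 0.4882879 = 0.6499.

0.6499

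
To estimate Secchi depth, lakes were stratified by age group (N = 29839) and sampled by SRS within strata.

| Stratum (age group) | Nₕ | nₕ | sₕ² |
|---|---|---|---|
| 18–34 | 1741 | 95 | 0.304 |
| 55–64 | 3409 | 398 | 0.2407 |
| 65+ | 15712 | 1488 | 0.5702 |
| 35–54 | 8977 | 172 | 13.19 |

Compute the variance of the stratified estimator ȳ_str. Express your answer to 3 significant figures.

0.00692

Var(ȳ_str) = Σₕ Wₕ²(1 − fₕ)sₕ²/nₕ with Wₕ = Nₕ/N, N = 29839.
18–34: Wₕ = 0.05834646; term = 0.05834646²·(1 − 0.05456634)·0.304/95 = 1.0299356 × 10^-5.
55–64: Wₕ = 0.11424646; term = 0.11424646²·(1 − 0.11674978)·0.2407/398 = 6.9720781 × 10^-6.
65+: Wₕ = 0.52655920; term = 0.52655920²·(1 − 0.09470468)·0.5702/1488 = 9.6185358 × 10^-5.
35–54: Wₕ = 0.30084788; term = 0.30084788²·(1 − 0.01916008)·13.19/172 = 0.0068078253.
Sum = 0.0069212821.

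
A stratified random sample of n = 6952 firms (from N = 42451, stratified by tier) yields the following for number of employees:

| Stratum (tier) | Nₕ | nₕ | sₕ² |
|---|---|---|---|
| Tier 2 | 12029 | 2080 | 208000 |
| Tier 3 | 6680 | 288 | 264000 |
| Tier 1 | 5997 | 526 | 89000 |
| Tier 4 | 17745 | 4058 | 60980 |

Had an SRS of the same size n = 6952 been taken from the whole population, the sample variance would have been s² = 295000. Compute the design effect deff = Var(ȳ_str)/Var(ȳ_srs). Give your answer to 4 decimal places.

Var(ȳ_str) = Σ Wₕ²(1−fₕ)sₕ²/nₕ with Wₕ = Nₕ/42451:
  Tier 2: (12029/42451)²·(1−2080/12029)·208000/2080 = 6.6409943
  Tier 3: (6680/42451)²·(1−288/6680)·264000/288 = 21.71945
  Tier 1: (5997/42451)²·(1−526/5997)·89000/526 = 3.0805565
  Tier 4: (17745/42451)²·(1−4058/17745)·60980/4058 = 2.025274
  → Var(ȳ_str) = 33.466275.
Var(ȳ_srs) = (1 − 6952/42451)·295000/6952 = 35.484644.
deff = 33.466275 / 35.484644 = 0.9431.

0.9431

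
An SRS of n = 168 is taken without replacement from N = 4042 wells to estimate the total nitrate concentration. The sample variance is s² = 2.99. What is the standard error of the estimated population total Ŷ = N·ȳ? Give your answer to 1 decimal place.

527.9

Var(Ŷ) = N²·Var(ȳ) = N²·(1 − n/N)·s²/n.
f = 168/4042 = 0.04156358; Var(ȳ) = 0.95843642·2.99/168 = 0.017057886.
Var(Ŷ) = 4042² · 0.017057886 = 278687.72.
SE(Ŷ) = √(278687.72) = 527.9.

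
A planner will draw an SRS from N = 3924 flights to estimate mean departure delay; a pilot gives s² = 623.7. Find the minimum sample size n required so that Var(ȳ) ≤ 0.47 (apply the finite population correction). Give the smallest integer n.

992

Without fpc, n₀ = s²/D = 623.7/0.47 = 1327.0213.
With fpc, (1 − n/N)·s²/n ≤ D requires n ≥ n₀/(1 + n₀/N) = 1327.0213/(1 + 1327.0213/3924) = 991.6607.
Rounding up, n = 992.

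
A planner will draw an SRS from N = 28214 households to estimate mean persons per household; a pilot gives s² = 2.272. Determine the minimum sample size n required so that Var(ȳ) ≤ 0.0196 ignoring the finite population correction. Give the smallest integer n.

Without fpc, n₀ = s²/D = 2.272/0.0196 = 115.9184.
Rounding up, n = 116.

116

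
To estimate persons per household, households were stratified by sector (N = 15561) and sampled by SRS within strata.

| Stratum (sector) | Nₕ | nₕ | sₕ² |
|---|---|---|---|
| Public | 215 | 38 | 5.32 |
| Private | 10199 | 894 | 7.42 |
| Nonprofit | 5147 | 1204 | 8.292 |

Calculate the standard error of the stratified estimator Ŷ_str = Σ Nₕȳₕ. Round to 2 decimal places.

965.80

Var(Ŷ_str) = Σₕ Nₕ²(1 − fₕ)sₕ²/nₕ.
Public: 215²·(1 − 38/215)·5.32/38 = 5327.7.
Private: 10199²·(1 − 894/10199)·7.42/894 = 787662.84.
Nonprofit: 5147²·(1 − 1204/5147)·8.292/1204 = 139769.93.
Sum = 932760.47.
SE = √(932760.47) = 965.80.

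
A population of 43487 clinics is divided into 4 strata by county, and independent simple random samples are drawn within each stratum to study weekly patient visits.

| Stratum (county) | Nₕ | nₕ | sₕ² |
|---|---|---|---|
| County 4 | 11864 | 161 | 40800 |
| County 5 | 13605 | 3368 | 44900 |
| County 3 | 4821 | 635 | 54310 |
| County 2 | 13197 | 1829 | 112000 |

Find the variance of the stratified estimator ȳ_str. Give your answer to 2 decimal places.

Var(ȳ_str) = Σₕ Wₕ²(1 − fₕ)sₕ²/nₕ with Wₕ = Nₕ/N, N = 43487.
County 4: Wₕ = 0.27281716; term = 0.27281716²·(1 − 0.01357047)·40800/161 = 18.605602.
County 5: Wₕ = 0.31285212; term = 0.31285212²·(1 − 0.24755605)·44900/3368 = 0.9818081.
County 3: Wₕ = 0.11086072; term = 0.11086072²·(1 − 0.13171541)·54310/635 = 0.91269051.
County 2: Wₕ = 0.30347000; term = 0.30347000²·(1 − 0.13859210)·112000/1829 = 4.8578567.
Sum = 25.357957.

25.36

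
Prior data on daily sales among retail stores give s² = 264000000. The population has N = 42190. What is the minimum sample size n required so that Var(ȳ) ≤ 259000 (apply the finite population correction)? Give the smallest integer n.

996

Without fpc, n₀ = s²/D = 264000000/259000 = 1019.3050.
With fpc, (1 − n/N)·s²/n ≤ D requires n ≥ n₀/(1 + n₀/N) = 1019.3050/(1 + 1019.3050/42190) = 995.2597.
Rounding up, n = 996.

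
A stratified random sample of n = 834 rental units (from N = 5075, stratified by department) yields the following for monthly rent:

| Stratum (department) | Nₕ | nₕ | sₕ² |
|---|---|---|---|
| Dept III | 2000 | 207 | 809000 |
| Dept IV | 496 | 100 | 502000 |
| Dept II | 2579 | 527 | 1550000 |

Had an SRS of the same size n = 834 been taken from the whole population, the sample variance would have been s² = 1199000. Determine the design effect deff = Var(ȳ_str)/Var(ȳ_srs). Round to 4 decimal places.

Var(ȳ_str) = Σ Wₕ²(1−fₕ)sₕ²/nₕ with Wₕ = Nₕ/5075:
  Dept III: (2000/5075)²·(1−207/2000)·809000/207 = 544.14716
  Dept IV: (496/5075)²·(1−100/496)·502000/100 = 38.283222
  Dept II: (2579/5075)²·(1−527/2579)·1550000/527 = 604.33492
  → Var(ȳ_str) = 1186.7653.
Var(ȳ_srs) = (1 − 834/5075)·1199000/834 = 1201.3937.
deff = 1186.7653 / 1201.3937 = 0.9878.

0.9878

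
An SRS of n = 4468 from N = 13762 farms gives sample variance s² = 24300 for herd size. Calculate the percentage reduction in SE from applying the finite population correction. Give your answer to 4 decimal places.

17.8211

f = n/N = 4468/13762 = 0.32466211.
SE_no-fpc = √(s²/n) = 2.3320967; SE_fpc = √((1−f)s²/n) = 1.9164924.
Ratio = √(1−f) = 0.82178944. Reduction = 100·(1 − 0.82178944) = 17.8211%.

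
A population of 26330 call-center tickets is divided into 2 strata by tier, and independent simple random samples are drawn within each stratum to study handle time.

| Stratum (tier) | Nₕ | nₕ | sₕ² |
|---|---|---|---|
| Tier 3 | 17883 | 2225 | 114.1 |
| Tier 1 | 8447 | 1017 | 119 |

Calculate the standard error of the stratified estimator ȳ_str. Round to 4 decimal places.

Var(ȳ_str) = Σₕ Wₕ²(1 − fₕ)sₕ²/nₕ with Wₕ = Nₕ/N, N = 26330.
Tier 3: Wₕ = 0.67918724; term = 0.67918724²·(1 − 0.12441984)·114.1/2225 = 0.020712407.
Tier 1: Wₕ = 0.32081276; term = 0.32081276²·(1 − 0.12039777)·119/1017 = 0.010592918.
Sum = 0.031305325.
SE = √(0.031305325) = 0.1769.

0.1769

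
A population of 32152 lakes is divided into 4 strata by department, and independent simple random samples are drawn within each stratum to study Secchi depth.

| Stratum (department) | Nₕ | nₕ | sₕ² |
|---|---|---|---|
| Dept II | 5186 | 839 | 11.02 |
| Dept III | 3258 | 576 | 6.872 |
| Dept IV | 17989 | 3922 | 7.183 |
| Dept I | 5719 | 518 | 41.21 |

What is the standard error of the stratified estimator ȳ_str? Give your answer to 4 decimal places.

Var(ȳ_str) = Σₕ Wₕ²(1 − fₕ)sₕ²/nₕ with Wₕ = Nₕ/N, N = 32152.
Dept II: Wₕ = 0.16129634; term = 0.16129634²·(1 − 0.16178172)·11.02/839 = 2.8643481 × 10^-4.
Dept III: Wₕ = 0.10133118; term = 0.10133118²·(1 − 0.17679558)·6.872/576 = 1.0084504 × 10^-4.
Dept IV: Wₕ = 0.55949863; term = 0.55949863²·(1 − 0.21802212)·7.183/3922 = 4.4832277 × 10^-4.
Dept I: Wₕ = 0.17787385; term = 0.17787385²·(1 − 0.09057528)·41.21/518 = 0.002289095.
Sum = 0.0031246976.
SE = √(0.0031246976) = 0.0559.

0.0559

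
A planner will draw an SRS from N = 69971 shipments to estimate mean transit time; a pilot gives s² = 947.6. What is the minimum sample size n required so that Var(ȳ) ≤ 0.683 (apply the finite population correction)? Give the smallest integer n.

1361

Without fpc, n₀ = s²/D = 947.6/0.683 = 1387.4085.
With fpc, (1 − n/N)·s²/n ≤ D requires n ≥ n₀/(1 + n₀/N) = 1387.4085/(1 + 1387.4085/69971) = 1360.4334.
Rounding up, n = 1361.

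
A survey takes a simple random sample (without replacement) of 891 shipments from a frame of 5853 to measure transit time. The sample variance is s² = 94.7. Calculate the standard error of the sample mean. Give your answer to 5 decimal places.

0.30018

Under SRS without replacement, Var(ȳ) = (1 − f)·s²/n with f = n/N = 891/5853 = 0.15222963.
Var(ȳ) = (1 − 0.15222963)·94.7/891 = 0.84777037·0.10628507 = 0.090105336.
SE(ȳ) = √(0.090105336) = 0.30018.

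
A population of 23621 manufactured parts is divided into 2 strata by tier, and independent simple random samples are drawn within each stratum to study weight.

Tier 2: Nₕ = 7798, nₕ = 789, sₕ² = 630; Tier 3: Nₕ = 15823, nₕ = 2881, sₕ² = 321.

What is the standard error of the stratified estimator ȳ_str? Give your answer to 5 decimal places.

Var(ȳ_str) = Σₕ Wₕ²(1 − fₕ)sₕ²/nₕ with Wₕ = Nₕ/N, N = 23621.
Tier 2: Wₕ = 0.33012997; term = 0.33012997²·(1 − 0.10117979)·630/789 = 0.078217923.
Tier 3: Wₕ = 0.66987003; term = 0.66987003²·(1 − 0.18207672)·321/2881 = 0.040893609.
Sum = 0.11911153.
SE = √(0.11911153) = 0.34513.

0.34513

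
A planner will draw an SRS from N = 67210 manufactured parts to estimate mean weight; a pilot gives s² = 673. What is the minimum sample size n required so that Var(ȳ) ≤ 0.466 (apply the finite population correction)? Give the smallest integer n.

Without fpc, n₀ = s²/D = 673/0.466 = 1444.2060.
With fpc, (1 − n/N)·s²/n ≤ D requires n ≥ n₀/(1 + n₀/N) = 1444.2060/(1 + 1444.2060/67210) = 1413.8258.
Rounding up, n = 1414.

1414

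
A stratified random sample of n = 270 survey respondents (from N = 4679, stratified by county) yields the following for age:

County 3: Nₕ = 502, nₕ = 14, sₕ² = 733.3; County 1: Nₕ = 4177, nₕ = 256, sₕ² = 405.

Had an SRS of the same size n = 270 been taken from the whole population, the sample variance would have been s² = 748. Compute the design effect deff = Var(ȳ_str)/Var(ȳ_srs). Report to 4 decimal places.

Var(ȳ_str) = Σ Wₕ²(1−fₕ)sₕ²/nₕ with Wₕ = Nₕ/4679:
  County 3: (502/4679)²·(1−14/502)·733.3/14 = 0.58609916
  County 1: (4177/4679)²·(1−256/4177)·405/256 = 1.1835055
  → Var(ȳ_str) = 1.7696047.
Var(ȳ_srs) = (1 − 270/4679)·748/270 = 2.6105072.
deff = 1.7696047 / 2.6105072 = 0.6779.

0.6779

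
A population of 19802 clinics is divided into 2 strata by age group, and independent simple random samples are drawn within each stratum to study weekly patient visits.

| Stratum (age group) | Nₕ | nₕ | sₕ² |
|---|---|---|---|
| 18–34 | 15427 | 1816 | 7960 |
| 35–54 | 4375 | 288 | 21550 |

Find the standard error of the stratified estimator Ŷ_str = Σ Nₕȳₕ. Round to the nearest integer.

47522

Var(Ŷ_str) = Σₕ Nₕ²(1 − fₕ)sₕ²/nₕ.
18–34: 15427²·(1 − 1816/15427)·7960/1816 = 9.2038332 × 10^8.
35–54: 4375²·(1 − 288/4375)·21550/288 = 1.3379426 × 10^9.
Sum = 2.2583259 × 10^9.
SE = √(2.2583259 × 10^9) = 47522.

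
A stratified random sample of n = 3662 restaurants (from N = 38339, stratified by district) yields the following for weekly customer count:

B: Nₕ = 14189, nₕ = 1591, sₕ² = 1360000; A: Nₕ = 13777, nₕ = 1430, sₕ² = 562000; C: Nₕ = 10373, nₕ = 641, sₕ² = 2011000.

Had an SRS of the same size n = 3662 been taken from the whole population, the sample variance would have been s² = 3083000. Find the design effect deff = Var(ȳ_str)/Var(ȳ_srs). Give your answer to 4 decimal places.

Var(ȳ_str) = Σ Wₕ²(1−fₕ)sₕ²/nₕ with Wₕ = Nₕ/38339:
  B: (14189/38339)²·(1−1591/14189)·1360000/1591 = 103.95385
  A: (13777/38339)²·(1−1430/13777)·562000/1430 = 45.481505
  C: (10373/38339)²·(1−641/10373)·2011000/641 = 215.4661
  → Var(ȳ_str) = 364.90146.
Var(ȳ_srs) = (1 − 3662/38339)·3083000/3662 = 761.47548.
deff = 364.90146 / 761.47548 = 0.4792.

0.4792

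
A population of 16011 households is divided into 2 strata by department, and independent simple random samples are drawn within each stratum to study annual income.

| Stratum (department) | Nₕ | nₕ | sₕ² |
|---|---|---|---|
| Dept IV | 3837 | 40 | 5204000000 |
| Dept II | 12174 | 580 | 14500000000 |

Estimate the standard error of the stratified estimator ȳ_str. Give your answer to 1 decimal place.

Var(ȳ_str) = Σₕ Wₕ²(1 − fₕ)sₕ²/nₕ with Wₕ = Nₕ/N, N = 16011.
Dept IV: Wₕ = 0.23964774; term = 0.23964774²·(1 − 0.01042481)·5204000000/40 = 7.3938865 × 10^6.
Dept II: Wₕ = 0.76035226; term = 0.76035226²·(1 − 0.04764252)·14500000000/580 = 1.3764793 × 10^7.
Sum = 2.115868 × 10^7.
SE = √(2.115868 × 10^7) = 4599.9.

4599.9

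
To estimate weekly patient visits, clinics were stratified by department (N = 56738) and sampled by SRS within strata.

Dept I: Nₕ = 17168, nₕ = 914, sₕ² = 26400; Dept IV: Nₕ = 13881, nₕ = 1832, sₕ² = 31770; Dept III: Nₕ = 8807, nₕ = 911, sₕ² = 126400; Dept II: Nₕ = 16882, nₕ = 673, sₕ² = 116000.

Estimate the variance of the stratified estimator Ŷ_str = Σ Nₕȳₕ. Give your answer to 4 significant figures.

Var(Ŷ_str) = Σₕ Nₕ²(1 − fₕ)sₕ²/nₕ.
Dept I: 17168²·(1 − 914/17168)·26400/914 = 8.0600492 × 10^9.
Dept IV: 13881²·(1 − 1832/13881)·31770/1832 = 2.9004375 × 10^9.
Dept III: 8807²·(1 − 911/8807)·126400/911 = 9.6485896 × 10^9.
Dept II: 16882²·(1 − 673/16882)·116000/673 = 4.7165348 × 10^10.
Sum = 6.7774424 × 10^10.

6.777 × 10^10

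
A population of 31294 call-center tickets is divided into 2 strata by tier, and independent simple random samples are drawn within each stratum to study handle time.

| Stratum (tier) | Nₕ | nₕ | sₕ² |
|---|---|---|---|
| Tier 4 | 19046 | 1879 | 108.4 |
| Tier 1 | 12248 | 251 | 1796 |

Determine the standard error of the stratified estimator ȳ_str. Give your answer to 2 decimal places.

Var(ȳ_str) = Σₕ Wₕ²(1 − fₕ)sₕ²/nₕ with Wₕ = Nₕ/N, N = 31294.
Tier 4: Wₕ = 0.60861507; term = 0.60861507²·(1 − 0.09865589)·108.4/1879 = 0.019260987.
Tier 1: Wₕ = 0.39138493; term = 0.39138493²·(1 − 0.02049314)·1796/251 = 1.0736143.
Sum = 1.0928753.
SE = √(1.0928753) = 1.05.

1.05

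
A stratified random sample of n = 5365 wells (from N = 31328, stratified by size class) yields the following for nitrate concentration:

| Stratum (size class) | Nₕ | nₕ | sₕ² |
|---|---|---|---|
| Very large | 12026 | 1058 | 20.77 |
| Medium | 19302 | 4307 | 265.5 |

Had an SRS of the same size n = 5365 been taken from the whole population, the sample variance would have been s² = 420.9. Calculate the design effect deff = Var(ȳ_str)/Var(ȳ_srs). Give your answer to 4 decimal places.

Var(ȳ_str) = Σ Wₕ²(1−fₕ)sₕ²/nₕ with Wₕ = Nₕ/31328:
  Very large: (12026/31328)²·(1−1058/12026)·20.77/1058 = 0.0026383605
  Medium: (19302/31328)²·(1−4307/19302)·265.5/4307 = 0.01817913
  → Var(ȳ_str) = 0.020817491.
Var(ȳ_srs) = (1 − 5365/31328)·420.9/5365 = 0.06501767.
deff = 0.020817491 / 0.06501767 = 0.3202.

0.3202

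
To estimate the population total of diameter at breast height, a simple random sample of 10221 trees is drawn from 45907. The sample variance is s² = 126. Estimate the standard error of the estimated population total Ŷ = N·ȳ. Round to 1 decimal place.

Var(Ŷ) = N²·Var(ȳ) = N²·(1 − n/N)·s²/n.
f = 10221/45907 = 0.22264578; Var(ȳ) = 0.77735422·126/10221 = 0.0095828814.
Var(Ŷ) = 45907² · 0.0095828814 = 2.0195469 × 10^7.
SE(Ŷ) = √(2.0195469 × 10^7) = 4493.9.

4493.9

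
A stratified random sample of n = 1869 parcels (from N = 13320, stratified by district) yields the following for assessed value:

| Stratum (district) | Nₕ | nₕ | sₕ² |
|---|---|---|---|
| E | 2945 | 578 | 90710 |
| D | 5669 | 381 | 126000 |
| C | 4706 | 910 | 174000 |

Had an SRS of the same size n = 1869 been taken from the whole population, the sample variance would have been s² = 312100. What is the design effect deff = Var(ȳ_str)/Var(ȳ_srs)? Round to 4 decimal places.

0.5663

Var(ȳ_str) = Σ Wₕ²(1−fₕ)sₕ²/nₕ with Wₕ = Nₕ/13320:
  E: (2945/13320)²·(1−578/2945)·90710/578 = 6.1659846
  D: (5669/13320)²·(1−381/5669)·126000/381 = 55.87725
  C: (4706/13320)²·(1−910/4706)·174000/910 = 19.252074
  → Var(ȳ_str) = 81.295309.
Var(ȳ_srs) = (1 − 1869/13320)·312100/1869 = 143.55676.
deff = 81.295309 / 143.55676 = 0.5663.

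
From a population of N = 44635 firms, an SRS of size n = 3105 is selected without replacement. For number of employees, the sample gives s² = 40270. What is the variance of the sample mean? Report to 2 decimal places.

12.07

Under SRS without replacement, Var(ȳ) = (1 − f)·s²/n with f = n/N = 3105/44635 = 0.06956424.
Var(ȳ) = (1 − 0.06956424)·40270/3105 = 0.93043576·12.969404 = 12.067197.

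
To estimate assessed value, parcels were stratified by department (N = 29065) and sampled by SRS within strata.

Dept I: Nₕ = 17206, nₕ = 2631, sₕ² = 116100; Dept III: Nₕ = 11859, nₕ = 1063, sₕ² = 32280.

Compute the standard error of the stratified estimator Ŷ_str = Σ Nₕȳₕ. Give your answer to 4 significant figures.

Var(Ŷ_str) = Σₕ Nₕ²(1 − fₕ)sₕ²/nₕ.
Dept I: 17206²·(1 − 2631/17206)·116100/2631 = 1.1066234 × 10^10.
Dept III: 11859²·(1 − 1063/11859)·32280/1063 = 3.8878653 × 10^9.
Sum = 1.4954099 × 10^10.
SE = √(1.4954099 × 10^10) = 122300.

122300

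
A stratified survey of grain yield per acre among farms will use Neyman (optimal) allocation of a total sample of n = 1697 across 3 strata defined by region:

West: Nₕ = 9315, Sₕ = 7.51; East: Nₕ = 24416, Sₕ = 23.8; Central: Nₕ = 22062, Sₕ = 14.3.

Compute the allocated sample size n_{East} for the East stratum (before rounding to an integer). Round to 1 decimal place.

Neyman allocation: nₕ = n·NₕSₕ / Σⱼ NⱼSⱼ.
Σ NⱼSⱼ = 9315·7.51 + 24416·23.8 + 22062·14.3 = 966543.05.
n_{East} = 1697·24416·23.8 / 966543.05 = 1020.3.

1020.3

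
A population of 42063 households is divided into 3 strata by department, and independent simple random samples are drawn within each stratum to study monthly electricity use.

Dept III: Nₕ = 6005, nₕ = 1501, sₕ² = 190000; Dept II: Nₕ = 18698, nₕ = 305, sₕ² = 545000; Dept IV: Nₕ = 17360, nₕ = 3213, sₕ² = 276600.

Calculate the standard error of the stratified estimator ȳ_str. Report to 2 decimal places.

Var(ȳ_str) = Σₕ Wₕ²(1 − fₕ)sₕ²/nₕ with Wₕ = Nₕ/N, N = 42063.
Dept III: Wₕ = 0.14276205; term = 0.14276205²·(1 − 0.24995837)·190000/1501 = 1.9350127.
Dept II: Wₕ = 0.44452369; term = 0.44452369²·(1 − 0.01631191)·545000/305 = 347.33128.
Dept IV: Wₕ = 0.41271426; term = 0.41271426²·(1 − 0.18508065)·276600/3213 = 11.949646.
Sum = 361.21594.
SE = √(361.21594) = 19.01.

19.01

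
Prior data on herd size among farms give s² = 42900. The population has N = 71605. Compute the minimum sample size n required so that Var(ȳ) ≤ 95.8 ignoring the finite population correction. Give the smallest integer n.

448

Without fpc, n₀ = s²/D = 42900/95.8 = 447.8079.
Rounding up, n = 448.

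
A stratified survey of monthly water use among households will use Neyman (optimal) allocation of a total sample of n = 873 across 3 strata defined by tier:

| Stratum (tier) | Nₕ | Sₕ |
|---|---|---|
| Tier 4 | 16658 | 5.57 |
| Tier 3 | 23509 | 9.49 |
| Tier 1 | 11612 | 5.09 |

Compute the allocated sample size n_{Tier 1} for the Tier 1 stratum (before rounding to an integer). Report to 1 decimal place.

Neyman allocation: nₕ = n·NₕSₕ / Σⱼ NⱼSⱼ.
Σ NⱼSⱼ = 16658·5.57 + 23509·9.49 + 11612·5.09 = 374990.55.
n_{Tier 1} = 873·11612·5.09 / 374990.55 = 137.6.

137.6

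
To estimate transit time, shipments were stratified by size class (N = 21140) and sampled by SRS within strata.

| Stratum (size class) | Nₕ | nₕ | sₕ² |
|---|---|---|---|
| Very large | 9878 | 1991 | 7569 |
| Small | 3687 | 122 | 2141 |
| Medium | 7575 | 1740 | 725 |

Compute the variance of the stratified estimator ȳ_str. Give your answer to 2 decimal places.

Var(ȳ_str) = Σₕ Wₕ²(1 − fₕ)sₕ²/nₕ with Wₕ = Nₕ/N, N = 21140.
Very large: Wₕ = 0.46726585; term = 0.46726585²·(1 − 0.20155902)·7569/1991 = 0.66273231.
Small: Wₕ = 0.17440870; term = 0.17440870²·(1 − 0.03308923)·2141/122 = 0.51615429.
Medium: Wₕ = 0.35832545; term = 0.35832545²·(1 − 0.22970297)·725/1740 = 0.041209969.
Sum = 1.2200966.

1.22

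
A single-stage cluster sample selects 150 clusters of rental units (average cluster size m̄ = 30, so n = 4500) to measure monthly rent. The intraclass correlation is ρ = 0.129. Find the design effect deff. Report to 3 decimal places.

deff = 1 + (30 − 1)·0.129 = 1 + 3.741 = 4.741.

4.741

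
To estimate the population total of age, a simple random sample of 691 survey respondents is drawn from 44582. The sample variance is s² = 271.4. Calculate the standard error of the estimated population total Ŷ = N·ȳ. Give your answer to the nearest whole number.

27723

Var(Ŷ) = N²·Var(ȳ) = N²·(1 − n/N)·s²/n.
f = 691/44582 = 0.01549953; Var(ȳ) = 0.98450047·271.4/691 = 0.38667645.
Var(Ŷ) = 44582² · 0.38667645 = 7.685406 × 10^8.
SE(Ŷ) = √(7.685406 × 10^8) = 27723.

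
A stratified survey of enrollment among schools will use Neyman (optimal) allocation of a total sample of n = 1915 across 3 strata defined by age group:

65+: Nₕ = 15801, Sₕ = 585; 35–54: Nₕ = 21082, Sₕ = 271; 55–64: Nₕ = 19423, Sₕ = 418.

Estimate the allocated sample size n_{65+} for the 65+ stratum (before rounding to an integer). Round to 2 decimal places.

Neyman allocation: nₕ = n·NₕSₕ / Σⱼ NⱼSⱼ.
Σ NⱼSⱼ = 15801·585 + 21082·271 + 19423·418 = 2.3075621 × 10^7.
n_{65+} = 1915·15801·585 / (2.3075621 × 10^7) = 767.11.

767.11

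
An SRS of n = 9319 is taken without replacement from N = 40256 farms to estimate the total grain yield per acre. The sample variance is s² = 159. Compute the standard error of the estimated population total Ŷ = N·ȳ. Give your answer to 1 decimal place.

Var(Ŷ) = N²·Var(ȳ) = N²·(1 − n/N)·s²/n.
f = 9319/40256 = 0.23149344; Var(ȳ) = 0.76850656·159/9319 = 0.013112195.
Var(Ŷ) = 40256² · 0.013112195 = 2.1248909 × 10^7.
SE(Ŷ) = √(2.1248909 × 10^7) = 4609.7.

4609.7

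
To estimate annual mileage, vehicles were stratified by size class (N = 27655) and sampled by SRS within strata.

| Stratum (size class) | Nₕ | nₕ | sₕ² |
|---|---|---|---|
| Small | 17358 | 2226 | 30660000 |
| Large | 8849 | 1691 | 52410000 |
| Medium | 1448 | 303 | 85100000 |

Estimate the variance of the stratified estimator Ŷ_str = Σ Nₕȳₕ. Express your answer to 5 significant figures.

6.0466 × 10^12

Var(Ŷ_str) = Σₕ Nₕ²(1 − fₕ)sₕ²/nₕ.
Small: 17358²·(1 − 2226/17358)·30660000/2226 = 3.6177871 × 10^12.
Large: 8849²·(1 − 1691/8849)·52410000/1691 = 1.9631634 × 10^12.
Medium: 1448²·(1 − 303/1448)·85100000/303 = 4.6565147 × 10^11.
Sum = 6.046602 × 10^12.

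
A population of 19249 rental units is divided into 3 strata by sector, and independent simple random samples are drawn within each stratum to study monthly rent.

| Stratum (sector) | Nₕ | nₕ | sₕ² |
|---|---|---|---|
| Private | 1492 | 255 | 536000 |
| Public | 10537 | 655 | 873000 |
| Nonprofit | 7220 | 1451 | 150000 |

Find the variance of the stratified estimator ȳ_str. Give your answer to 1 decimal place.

396.6

Var(ȳ_str) = Σₕ Wₕ²(1 − fₕ)sₕ²/nₕ with Wₕ = Nₕ/N, N = 19249.
Private: Wₕ = 0.07751052; term = 0.07751052²·(1 − 0.17091153)·536000/255 = 10.470003.
Public: Wₕ = 0.54740506; term = 0.54740506²·(1 − 0.06216191)·873000/655 = 374.55744.
Nonprofit: Wₕ = 0.37508442; term = 0.37508442²·(1 − 0.20096953)·150000/1451 = 11.621046.
Sum = 396.64849.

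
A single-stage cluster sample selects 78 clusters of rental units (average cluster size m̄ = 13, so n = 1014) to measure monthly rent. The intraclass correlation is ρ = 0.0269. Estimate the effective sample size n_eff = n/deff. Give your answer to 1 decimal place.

766.6

deff = 1 + (13 − 1)·0.0269 = 1 + 0.3228 = 1.3228.
n_eff = 1014 / 1.3228 = 766.6.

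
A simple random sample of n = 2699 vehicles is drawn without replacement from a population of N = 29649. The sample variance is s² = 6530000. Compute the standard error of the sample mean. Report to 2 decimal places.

46.90

Under SRS without replacement, Var(ȳ) = (1 − f)·s²/n with f = n/N = 2699/29649 = 0.09103174.
Var(ȳ) = (1 − 0.09103174)·6530000/2699 = 0.90896826·2419.4146 = 2199.1711.
SE(ȳ) = √(2199.1711) = 46.90.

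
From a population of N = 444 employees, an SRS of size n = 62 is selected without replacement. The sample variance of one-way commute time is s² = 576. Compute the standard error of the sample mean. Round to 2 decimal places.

2.83

Under SRS without replacement, Var(ȳ) = (1 − f)·s²/n with f = n/N = 62/444 = 0.13963964.
Var(ȳ) = (1 − 0.13963964)·576/62 = 0.86036036·9.2903226 = 7.9930253.
SE(ȳ) = √(7.9930253) = 2.83.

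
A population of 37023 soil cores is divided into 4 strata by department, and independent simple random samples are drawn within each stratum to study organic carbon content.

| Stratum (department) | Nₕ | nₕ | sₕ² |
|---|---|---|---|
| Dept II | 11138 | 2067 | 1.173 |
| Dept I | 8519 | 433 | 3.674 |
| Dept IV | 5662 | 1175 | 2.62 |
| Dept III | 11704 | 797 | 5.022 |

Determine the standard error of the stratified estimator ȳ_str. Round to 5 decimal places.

Var(ȳ_str) = Σₕ Wₕ²(1 − fₕ)sₕ²/nₕ with Wₕ = Nₕ/N, N = 37023.
Dept II: Wₕ = 0.30084002; term = 0.30084002²·(1 − 0.18558089)·1.173/2067 = 4.1828925 × 10^-5.
Dept I: Wₕ = 0.23010021; term = 0.23010021²·(1 − 0.05082756)·3.674/433 = 4.2641296 × 10^-4.
Dept IV: Wₕ = 0.15293196; term = 0.15293196²·(1 − 0.20752384)·2.62/1175 = 4.1328167 × 10^-5.
Dept III: Wₕ = 0.31612781; term = 0.31612781²·(1 − 0.06809638)·5.022/797 = 5.8683337 × 10^-4.
Sum = 0.0010964034.
SE = √(0.0010964034) = 0.03311.

0.03311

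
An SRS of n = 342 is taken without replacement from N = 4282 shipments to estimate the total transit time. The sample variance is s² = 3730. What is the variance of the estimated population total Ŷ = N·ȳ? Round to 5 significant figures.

Var(Ŷ) = N²·Var(ȳ) = N²·(1 − n/N)·s²/n.
f = 342/4282 = 0.07986922; Var(ȳ) = 0.92013078·3730/342 = 10.035344.
Var(Ŷ) = 4282² · 10.035344 = 1.8400329 × 10^8.

1.8400 × 10^8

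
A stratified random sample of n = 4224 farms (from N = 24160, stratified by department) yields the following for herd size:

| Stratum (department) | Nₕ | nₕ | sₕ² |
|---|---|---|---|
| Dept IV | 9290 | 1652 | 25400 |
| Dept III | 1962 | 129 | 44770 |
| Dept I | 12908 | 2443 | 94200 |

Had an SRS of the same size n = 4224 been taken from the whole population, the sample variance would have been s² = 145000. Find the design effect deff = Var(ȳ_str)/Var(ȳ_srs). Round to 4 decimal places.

Var(ȳ_str) = Σ Wₕ²(1−fₕ)sₕ²/nₕ with Wₕ = Nₕ/24160:
  Dept IV: (9290/24160)²·(1−1652/9290)·25400/1652 = 1.8690683
  Dept III: (1962/24160)²·(1−129/1962)·44770/129 = 2.1382821
  Dept I: (12908/24160)²·(1−2443/12908)·94200/2443 = 8.9234289
  → Var(ȳ_str) = 12.930779.
Var(ȳ_srs) = (1 − 4224/24160)·145000/4224 = 28.325996.
deff = 12.930779 / 28.325996 = 0.4565.

0.4565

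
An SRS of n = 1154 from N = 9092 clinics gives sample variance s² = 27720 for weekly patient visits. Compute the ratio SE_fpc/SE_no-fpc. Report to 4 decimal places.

0.9344

f = n/N = 1154/9092 = 0.12692477.
SE_no-fpc = √(s²/n) = 4.9011016; SE_fpc = √((1−f)s²/n) = 4.5795156.
Ratio = √(1−f) = 0.93438495.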